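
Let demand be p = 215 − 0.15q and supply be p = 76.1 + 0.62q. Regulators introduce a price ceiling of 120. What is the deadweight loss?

Competitive equilibrium: 215 − 0.15q = 76.1 + 0.62q → q* = 180.3896, p* = 187.9416.
At the ceiling p = 120, quantity supplied = (120 − 76.1)/0.62 = 70.8065.
Willingness to pay at q' = 70.8065: 215 − 0.15·70.8065 = 204.379.
Δq = 180.3896 − 70.8065 = 109.5831; wedge = 204.379 − 120 = 84.379.
Welfare loss = ½ × 109.5831 × 84.379 = 4623.26.

4623.26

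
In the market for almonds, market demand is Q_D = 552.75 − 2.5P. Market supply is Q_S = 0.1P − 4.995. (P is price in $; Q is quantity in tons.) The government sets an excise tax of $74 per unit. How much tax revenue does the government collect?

$691.26

In inverse form: demand P = 221.1 − 0.4Q, supply P = 49.95 + 10Q.
Competitive equilibrium: 221.1 − 0.4Q = 49.95 + 10Q → Q* = 16.4567, P* = 214.5173.
With the tax, the buyer price exceeds the seller price by 74: (221.1 − 0.4Q) − (49.95 + 10Q) = 74 → Q' = 9.3413.
Tax revenue = 74 × 9.3413 = $691.26.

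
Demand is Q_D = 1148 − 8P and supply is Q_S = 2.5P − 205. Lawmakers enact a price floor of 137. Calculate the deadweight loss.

In inverse form: demand P = 143.5 − 0.125Q, supply P = 82 + 0.4Q.
Competitive equilibrium: 143.5 − 0.125Q = 82 + 0.4Q → Q* = 117.1429, P* = 128.8571.
At the floor P = 137, quantity demanded = (143.5 − 137)/0.125 = 52.
Sellers' marginal cost at Q' = 52: 82 + 0.4·52 = 102.8.
ΔQ = 117.1429 − 52 = 65.1429; wedge = 137 − 102.8 = 34.2.
DWL = ½ × 65.1429 × 34.2 = 1113.94.

1113.94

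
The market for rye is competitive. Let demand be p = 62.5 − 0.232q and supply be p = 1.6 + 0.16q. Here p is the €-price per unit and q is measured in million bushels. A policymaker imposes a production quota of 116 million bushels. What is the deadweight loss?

Competitive equilibrium: 62.5 − 0.232q = 1.6 + 0.16q → q* = 155.3571, p* = 26.4571.
At q = 116: demand price = 62.5 − 0.232·116 = 35.588; supply price = 1.6 + 0.16·116 = 20.16.
Δq = 155.3571 − 116 = 39.3571; wedge = 35.588 − 20.16 = 15.428.
The triangle = ½ × 39.3571 × 15.428 = €303.601 million.

€303.601 million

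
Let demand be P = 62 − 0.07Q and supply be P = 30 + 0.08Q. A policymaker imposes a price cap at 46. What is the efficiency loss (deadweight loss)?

13.33

Competitive equilibrium: 62 − 0.07Q = 30 + 0.08Q → Q* = 213.3333, P* = 47.0667.
At the ceiling P = 46, quantity supplied = (46 − 30)/0.08 = 200.
Willingness to pay at Q' = 200: 62 − 0.07·200 = 48.
ΔQ = 213.3333 − 200 = 13.3333; wedge = 48 − 46 = 2.
The triangle = ½ × 13.3333 × 2 = 13.33.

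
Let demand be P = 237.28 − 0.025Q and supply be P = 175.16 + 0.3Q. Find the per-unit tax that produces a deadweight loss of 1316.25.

Competitive equilibrium: 237.28 − 0.025Q = 175.16 + 0.3Q → Q* = 191.1385, P* = 232.5015.
A tax t gives ΔQ = t/0.325 and wedge t, so DWL = t²/0.65.
t²/0.65 = 1316.25 → t² = 855.5625 → t = 29.25.

29.25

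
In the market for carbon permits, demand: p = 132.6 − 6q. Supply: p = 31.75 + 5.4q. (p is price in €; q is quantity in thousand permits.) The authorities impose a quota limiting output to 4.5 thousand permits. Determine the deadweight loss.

Competitive equilibrium: 132.6 − 6q = 31.75 + 5.4q → q* = 8.8465, p* = 79.5211.
At q = 4.5: demand price = 132.6 − 6·4.5 = 105.6; supply price = 31.75 + 5.4·4.5 = 56.05.
Δq = 8.8465 − 4.5 = 4.3465; wedge = 105.6 − 56.05 = 49.55.
DWL = ½ × 4.3465 × 49.55 = €107.68 thousand.

€107.68 thousand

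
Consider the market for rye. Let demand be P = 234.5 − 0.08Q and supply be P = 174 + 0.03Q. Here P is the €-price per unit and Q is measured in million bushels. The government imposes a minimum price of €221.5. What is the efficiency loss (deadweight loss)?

Competitive equilibrium: 234.5 − 0.08Q = 174 + 0.03Q → Q* = 550, P* = 190.5.
At the floor P = 221.5, quantity demanded = (234.5 − 221.5)/0.08 = 162.5.
Sellers' marginal cost at Q' = 162.5: 174 + 0.03·162.5 = 178.875.
ΔQ = 550 − 162.5 = 387.5; wedge = 221.5 − 178.875 = 42.625.
Welfare loss = ½ × 387.5 × 42.625 = €8258.59 million.

€8258.59 million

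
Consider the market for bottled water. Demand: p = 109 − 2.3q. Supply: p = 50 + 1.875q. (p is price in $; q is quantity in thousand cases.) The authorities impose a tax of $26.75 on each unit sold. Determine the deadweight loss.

Competitive equilibrium: 109 − 2.3q = 50 + 1.875q → q* = 14.13174, p* = 76.49701.
With the tax, the buyer price exceeds the seller price by 26.75: (109 − 2.3q) − (50 + 1.875q) = 26.75 → q' = 7.72455.
Δq = 14.13174 − 7.72455 = 6.40719; the wedge equals the tax, 26.75.
Deadweight loss = ½ × 6.40719 × 26.75 = $85.70 thousand.

$85.70 thousand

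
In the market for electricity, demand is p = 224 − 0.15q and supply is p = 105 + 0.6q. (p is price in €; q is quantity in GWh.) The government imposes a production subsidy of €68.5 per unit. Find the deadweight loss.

Competitive equilibrium: 224 − 0.15q = 105 + 0.6q → q* = 158.6667, p* = 200.2.
The subsidy lowers effective supply by 68.5: p = 36.5 + 0.6q.
New quantity: 224 − 0.15q = 36.5 + 0.6q → q' = 250.
Overproduction Δq = 250 − 158.6667 = 91.3333; wedge = subsidy = 68.5.
Welfare loss = ½ × 91.3333 × 68.5 = €3128.17.

€3128.17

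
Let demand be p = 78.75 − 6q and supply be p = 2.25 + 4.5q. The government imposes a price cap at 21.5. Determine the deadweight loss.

Competitive equilibrium: 78.75 − 6q = 2.25 + 4.5q → q* = 7.2857, p* = 35.0357.
At the ceiling p = 21.5, quantity supplied = (21.5 − 2.25)/4.5 = 4.2778.
Willingness to pay at q' = 4.2778: 78.75 − 6·4.2778 = 53.0832.
Δq = 7.2857 − 4.2778 = 3.0079; wedge = 53.0832 − 21.5 = 31.5832.
Welfare loss = ½ × 3.0079 × 31.5832 = 47.50.

47.50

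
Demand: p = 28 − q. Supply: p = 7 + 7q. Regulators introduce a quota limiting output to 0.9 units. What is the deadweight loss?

11.90

Competitive equilibrium: 28 − q = 7 + 7q → q* = 2.625, p* = 25.375.
At q = 0.9: demand price = 28 − 1·0.9 = 27.1; supply price = 7 + 7·0.9 = 13.3.
Δq = 2.625 − 0.9 = 1.725; wedge = 27.1 − 13.3 = 13.8.
The triangle = ½ × 1.725 × 13.8 = 11.90.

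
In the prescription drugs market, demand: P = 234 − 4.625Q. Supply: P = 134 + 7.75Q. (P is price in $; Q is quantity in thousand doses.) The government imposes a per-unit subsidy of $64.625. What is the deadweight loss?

$168.74 thousand

Competitive equilibrium: 234 − 4.625Q = 134 + 7.75Q → Q* = 8.0808, P* = 196.6263.
The subsidy lowers effective supply by 64.625: P = 69.375 + 7.75Q.
New quantity: 234 − 4.625Q = 69.375 + 7.75Q → Q' = 13.303.
Overproduction ΔQ = 13.303 − 8.0808 = 5.2222; wedge = subsidy = 64.625.
The triangle = ½ × 5.2222 × 64.625 = $168.74 thousand.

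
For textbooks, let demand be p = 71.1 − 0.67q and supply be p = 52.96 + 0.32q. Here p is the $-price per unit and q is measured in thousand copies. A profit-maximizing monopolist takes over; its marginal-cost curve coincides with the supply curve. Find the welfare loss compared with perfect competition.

Competitive equilibrium: 71.1 − 0.67q = 52.96 + 0.32q → q* = 18.3232, p* = 58.8234.
Marginal revenue: MR = 71.1 − 1.34q. Set MR = MC: 71.1 − 1.34q = 52.96 + 0.32q → q_m = 10.9277.
Price p_m = 71.1 − 0.67·10.9277 = 63.7784; MC(q_m) = 52.96 + 0.32·10.9277 = 56.4569.
Competitive q* = 18.3232, so Δq = 7.3955; wedge = 63.7784 − 56.4569 = 7.3215.
The triangle = ½ × 7.3955 × 7.3215 = $27.07 thousand.

$27.07 thousand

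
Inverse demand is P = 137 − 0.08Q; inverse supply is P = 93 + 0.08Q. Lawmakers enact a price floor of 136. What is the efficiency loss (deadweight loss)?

5512.50

Competitive equilibrium: 137 − 0.08Q = 93 + 0.08Q → Q* = 275, P* = 115.
At the floor P = 136, quantity demanded = (137 − 136)/0.08 = 12.5.
Sellers' marginal cost at Q' = 12.5: 93 + 0.08·12.5 = 94.
ΔQ = 275 − 12.5 = 262.5; wedge = 136 − 94 = 42.
The triangle = ½ × 262.5 × 42 = 5512.50.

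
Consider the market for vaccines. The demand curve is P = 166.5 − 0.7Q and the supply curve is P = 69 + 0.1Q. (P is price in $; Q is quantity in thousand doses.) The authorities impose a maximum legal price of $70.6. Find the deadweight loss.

$4483.81 thousand

Competitive equilibrium: 166.5 − 0.7Q = 69 + 0.1Q → Q* = 121.875, P* = 81.1875.
At the ceiling P = 70.6, quantity supplied = (70.6 − 69)/0.1 = 16.
Willingness to pay at Q' = 16: 166.5 − 0.7·16 = 155.3.
ΔQ = 121.875 − 16 = 105.875; wedge = 155.3 − 70.6 = 84.7.
Deadweight loss = ½ × 105.875 × 84.7 = $4483.81 thousand.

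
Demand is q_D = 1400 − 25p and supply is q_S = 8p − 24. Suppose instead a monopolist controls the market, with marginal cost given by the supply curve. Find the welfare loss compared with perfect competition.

324.08

In inverse form: demand p = 56 − 0.04q, supply p = 3 + 0.125q.
Competitive equilibrium: 56 − 0.04q = 3 + 0.125q → q* = 321.2121, p* = 43.1515.
Marginal revenue: MR = 56 − 0.08q. Set MR = MC: 56 − 0.08q = 3 + 0.125q → q_m = 258.5366.
Price p_m = 56 − 0.04·258.5366 = 45.6585; MC(q_m) = 3 + 0.125·258.5366 = 35.3171.
Competitive q* = 321.2121, so Δq = 62.6755; wedge = 45.6585 − 35.3171 = 10.3414.
Welfare loss = ½ × 62.6755 × 10.3414 = 324.08.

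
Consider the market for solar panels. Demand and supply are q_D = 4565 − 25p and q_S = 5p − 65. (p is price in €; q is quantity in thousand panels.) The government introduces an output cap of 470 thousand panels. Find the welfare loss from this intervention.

€6721.33 thousand

In inverse form: demand p = 182.6 − 0.04q, supply p = 13 + 0.2q.
Competitive equilibrium: 182.6 − 0.04q = 13 + 0.2q → q* = 706.6667, p* = 154.3333.
At q = 470: demand price = 182.6 − 0.04·470 = 163.8; supply price = 13 + 0.2·470 = 107.
Δq = 706.6667 − 470 = 236.6667; wedge = 163.8 − 107 = 56.8.
Deadweight loss = ½ × 236.6667 × 56.8 = €6721.33 thousand.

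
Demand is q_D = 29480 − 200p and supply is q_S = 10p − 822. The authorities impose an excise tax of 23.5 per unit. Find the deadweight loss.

2629.76

In inverse form: demand p = 147.4 − 0.005q, supply p = 82.2 + 0.1q.
Competitive equilibrium: 147.4 − 0.005q = 82.2 + 0.1q → q* = 620.9524, p* = 144.2952.
With the tax, the buyer price exceeds the seller price by 23.5: (147.4 − 0.005q) − (82.2 + 0.1q) = 23.5 → q' = 397.1429.
Δq = 620.9524 − 397.1429 = 223.8095; the wedge equals the tax, 23.5.
The triangle = ½ × 223.8095 × 23.5 = 2629.76.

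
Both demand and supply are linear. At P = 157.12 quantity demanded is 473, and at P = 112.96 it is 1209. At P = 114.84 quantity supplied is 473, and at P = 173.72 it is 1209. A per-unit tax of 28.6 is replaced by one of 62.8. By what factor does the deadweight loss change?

4.822

Demand slope = (112.96 − 157.12)/(1209 − 473) = −0.06, so P = 185.5 − 0.06Q.
Supply slope = (173.72 − 114.84)/(1209 − 473) = 0.08, so P = 77 + 0.08Q.
Competitive equilibrium: 185.5 − 0.06Q = 77 + 0.08Q → Q* = 775, P* = 139.
For a per-unit tax t: ΔQ = t/0.14, so DWL = ½·t·(t/0.14) = t²/0.28.
At t = 28.6: DWL = 2921.286. At t = 62.8: DWL = 14085.143.
Ratio = (62.8/28.6)² = 4.822.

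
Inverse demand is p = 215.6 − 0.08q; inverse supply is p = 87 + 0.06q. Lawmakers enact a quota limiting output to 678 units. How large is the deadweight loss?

Competitive equilibrium: 215.6 − 0.08q = 87 + 0.06q → q* = 918.5714, p* = 142.1143.
At q = 678: demand price = 215.6 − 0.08·678 = 161.36; supply price = 87 + 0.06·678 = 127.68.
Δq = 918.5714 − 678 = 240.5714; wedge = 161.36 − 127.68 = 33.68.
The triangle = ½ × 240.5714 × 33.68 = 4051.22.

4051.22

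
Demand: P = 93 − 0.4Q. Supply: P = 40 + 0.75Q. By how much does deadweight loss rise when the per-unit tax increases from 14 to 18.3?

60.39

Competitive equilibrium: 93 − 0.4Q = 40 + 0.75Q → Q* = 46.087, P* = 74.5652.
For a per-unit tax t: ΔQ = t/1.15, so DWL = ½·t·(t/1.15) = t²/2.3.
At t = 14: DWL = 85.217. At t = 18.3: DWL = 145.604.
Increase = 145.604 − 85.217 = 60.39.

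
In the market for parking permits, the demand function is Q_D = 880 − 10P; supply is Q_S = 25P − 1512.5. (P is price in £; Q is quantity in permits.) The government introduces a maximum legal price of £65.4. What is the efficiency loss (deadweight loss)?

£382.58

In inverse form: demand P = 88 − 0.1Q, supply P = 60.5 + 0.04Q.
Competitive equilibrium: 88 − 0.1Q = 60.5 + 0.04Q → Q* = 196.4286, P* = 68.3571.
At the ceiling P = 65.4, quantity supplied = (65.4 − 60.5)/0.04 = 122.5.
Willingness to pay at Q' = 122.5: 88 − 0.1·122.5 = 75.75.
ΔQ = 196.4286 − 122.5 = 73.9286; wedge = 75.75 − 65.4 = 10.35.
DWL = ½ × 73.9286 × 10.35 = £382.58.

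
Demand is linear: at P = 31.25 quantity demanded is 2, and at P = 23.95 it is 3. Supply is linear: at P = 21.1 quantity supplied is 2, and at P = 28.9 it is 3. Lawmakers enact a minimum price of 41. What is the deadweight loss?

Demand slope = (23.95 − 31.25)/(3 − 2) = −7.3, so P = 45.85 − 7.3Q.
Supply slope = (28.9 − 21.1)/(3 − 2) = 7.8, so P = 5.5 + 7.8Q.
Competitive equilibrium: 45.85 − 7.3Q = 5.5 + 7.8Q → Q* = 2.6722, P* = 26.343.
At the floor P = 41, quantity demanded = (45.85 − 41)/7.3 = 0.6644.
Sellers' marginal cost at Q' = 0.6644: 5.5 + 7.8·0.6644 = 10.6823.
ΔQ = 2.6722 − 0.6644 = 2.0078; wedge = 41 − 10.6823 = 30.3177.
DWL = ½ × 2.0078 × 30.3177 = 30.44.

30.44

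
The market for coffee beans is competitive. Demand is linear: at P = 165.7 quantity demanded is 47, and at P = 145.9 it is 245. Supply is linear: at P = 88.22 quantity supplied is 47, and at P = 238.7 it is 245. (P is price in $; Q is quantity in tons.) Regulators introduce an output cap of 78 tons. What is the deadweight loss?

$1501.55

Demand slope = (145.9 − 165.7)/(245 − 47) = −0.1, so P = 170.4 − 0.1Q.
Supply slope = (238.7 − 88.22)/(245 − 47) = 0.76, so P = 52.5 + 0.76Q.
Competitive equilibrium: 170.4 − 0.1Q = 52.5 + 0.76Q → Q* = 137.093, P* = 156.6907.
At Q = 78: demand price = 170.4 − 0.1·78 = 162.6; supply price = 52.5 + 0.76·78 = 111.78.
ΔQ = 137.093 − 78 = 59.093; wedge = 162.6 − 111.78 = 50.82.
DWL = ½ × 59.093 × 50.82 = $1501.55.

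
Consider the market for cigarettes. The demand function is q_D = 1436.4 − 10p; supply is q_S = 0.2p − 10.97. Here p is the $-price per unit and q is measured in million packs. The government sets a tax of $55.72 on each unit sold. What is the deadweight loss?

In inverse form: demand p = 143.64 − 0.1q, supply p = 54.85 + 5q.
Competitive equilibrium: 143.64 − 0.1q = 54.85 + 5q → q* = 17.4098, p* = 141.899.
With the tax, the buyer price exceeds the seller price by 55.72: (143.64 − 0.1q) − (54.85 + 5q) = 55.72 → q' = 6.4843.
Δq = 17.4098 − 6.4843 = 10.9255; the wedge equals the tax, 55.72.
The triangle = ½ × 10.9255 × 55.72 = $304.38 million.

$304.38 million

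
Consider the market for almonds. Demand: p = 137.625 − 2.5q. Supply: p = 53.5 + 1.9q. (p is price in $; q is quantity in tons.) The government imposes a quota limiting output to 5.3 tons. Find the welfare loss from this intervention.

$420.14

Competitive equilibrium: 137.625 − 2.5q = 53.5 + 1.9q → q* = 19.1193, p* = 89.8267.
At q = 5.3: demand price = 137.625 − 2.5·5.3 = 124.375; supply price = 53.5 + 1.9·5.3 = 63.57.
Δq = 19.1193 − 5.3 = 13.8193; wedge = 124.375 − 63.57 = 60.805.
Welfare loss = ½ × 13.8193 × 60.805 = $420.14.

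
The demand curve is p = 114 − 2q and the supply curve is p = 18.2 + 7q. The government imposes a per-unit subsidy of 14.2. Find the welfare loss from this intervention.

11.20

Competitive equilibrium: 114 − 2q = 18.2 + 7q → q* = 10.6444, p* = 92.7111.
The subsidy lowers effective supply by 14.2: p = 4 + 7q.
New quantity: 114 − 2q = 4 + 7q → q' = 12.2222.
Overproduction Δq = 12.2222 − 10.6444 = 1.5778; wedge = subsidy = 14.2.
The triangle = ½ × 1.5778 × 14.2 = 11.20.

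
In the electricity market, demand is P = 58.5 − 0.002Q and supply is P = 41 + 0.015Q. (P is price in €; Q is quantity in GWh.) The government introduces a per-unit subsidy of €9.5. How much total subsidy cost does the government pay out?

Competitive equilibrium: 58.5 − 0.002Q = 41 + 0.015Q → Q* = 1029.4118, P* = 56.4412.
The subsidy lowers effective supply by 9.5: P = 31.5 + 0.015Q.
New quantity: 58.5 − 0.002Q = 31.5 + 0.015Q → Q' = 1588.2353.
Total subsidy cost = 9.5 × 1588.2353 = €15088.24.

€15088.24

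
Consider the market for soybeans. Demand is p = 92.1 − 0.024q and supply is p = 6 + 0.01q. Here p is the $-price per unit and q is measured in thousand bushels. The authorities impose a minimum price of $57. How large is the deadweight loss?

Competitive equilibrium: 92.1 − 0.024q = 6 + 0.01q → q* = 2532.3529, p* = 31.3235.
At the floor p = 57, quantity demanded = (92.1 − 57)/0.024 = 1462.5.
Sellers' marginal cost at q' = 1462.5: 6 + 0.01·1462.5 = 20.625.
Δq = 2532.3529 − 1462.5 = 1069.8529; wedge = 57 − 20.625 = 36.375.
Deadweight loss = ½ × 1069.8529 × 36.375 = $19457.95 thousand.

$19457.95 thousand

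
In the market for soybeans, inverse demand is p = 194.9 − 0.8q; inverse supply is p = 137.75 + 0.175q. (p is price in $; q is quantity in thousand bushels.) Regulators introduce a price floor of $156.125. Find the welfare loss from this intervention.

$50.19 thousand

Competitive equilibrium: 194.9 − 0.8q = 137.75 + 0.175q → q* = 58.6154, p* = 148.0077.
At the floor p = 156.125, quantity demanded = (194.9 − 156.125)/0.8 = 48.4688.
Sellers' marginal cost at q' = 48.4688: 137.75 + 0.175·48.4688 = 146.232.
Δq = 58.6154 − 48.4688 = 10.1466; wedge = 156.125 − 146.232 = 9.893.
DWL = ½ × 10.1466 × 9.893 = $50.19 thousand.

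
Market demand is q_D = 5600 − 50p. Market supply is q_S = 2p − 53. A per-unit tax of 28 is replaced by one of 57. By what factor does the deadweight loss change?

4.144

In inverse form: demand p = 112 − 0.02q, supply p = 26.5 + 0.5q.
Competitive equilibrium: 112 − 0.02q = 26.5 + 0.5q → q* = 164.4231, p* = 108.7115.
For a per-unit tax t: Δq = t/0.52, so DWL = ½·t·(t/0.52) = t²/1.04.
At t = 28: DWL = 753.846. At t = 57: DWL = 3124.038.
Ratio = (57/28)² = 4.144.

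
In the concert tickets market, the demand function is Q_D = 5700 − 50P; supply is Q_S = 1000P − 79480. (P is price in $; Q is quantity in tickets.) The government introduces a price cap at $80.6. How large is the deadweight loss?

In inverse form: demand P = 114 − 0.02Q, supply P = 79.48 + 0.001Q.
Competitive equilibrium: 114 − 0.02Q = 79.48 + 0.001Q → Q* = 1643.8095, P* = 81.1238.
At the ceiling P = 80.6, quantity supplied = (80.6 − 79.48)/0.001 = 1120.
Willingness to pay at Q' = 1120: 114 − 0.02·1120 = 91.6.
ΔQ = 1643.8095 − 1120 = 523.8095; wedge = 91.6 − 80.6 = 11.
Deadweight loss = ½ × 523.8095 × 11 = $2880.95.

$2880.95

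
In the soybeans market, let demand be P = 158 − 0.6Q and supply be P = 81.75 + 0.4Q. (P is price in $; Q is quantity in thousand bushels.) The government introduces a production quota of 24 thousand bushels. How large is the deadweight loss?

$1365.03 thousand

Competitive equilibrium: 158 − 0.6Q = 81.75 + 0.4Q → Q* = 76.25, P* = 112.25.
At Q = 24: demand price = 158 − 0.6·24 = 143.6; supply price = 81.75 + 0.4·24 = 91.35.
ΔQ = 76.25 − 24 = 52.25; wedge = 143.6 − 91.35 = 52.25.
The triangle = ½ × 52.25 × 52.25 = $1365.03 thousand.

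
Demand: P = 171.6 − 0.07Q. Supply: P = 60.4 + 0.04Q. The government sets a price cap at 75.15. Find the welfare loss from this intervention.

Competitive equilibrium: 171.6 − 0.07Q = 60.4 + 0.04Q → Q* = 1010.9091, P* = 100.8364.
At the ceiling P = 75.15, quantity supplied = (75.15 − 60.4)/0.04 = 368.75.
Willingness to pay at Q' = 368.75: 171.6 − 0.07·368.75 = 145.7875.
ΔQ = 1010.9091 − 368.75 = 642.1591; wedge = 145.7875 − 75.15 = 70.6375.
Deadweight loss = ½ × 642.1591 × 70.6375 = 22680.26.

22680.26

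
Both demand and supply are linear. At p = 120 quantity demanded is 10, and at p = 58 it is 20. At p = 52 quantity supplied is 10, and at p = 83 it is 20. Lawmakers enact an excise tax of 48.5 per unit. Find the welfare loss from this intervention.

126.47

Demand slope = (58 − 120)/(20 − 10) = −6.2, so p = 182 − 6.2q.
Supply slope = (83 − 52)/(20 − 10) = 3.1, so p = 21 + 3.1q.
Competitive equilibrium: 182 − 6.2q = 21 + 3.1q → q* = 17.31183, p* = 74.66667.
With the tax, the buyer price exceeds the seller price by 48.5: (182 − 6.2q) − (21 + 3.1q) = 48.5 → q' = 12.09677.
Δq = 17.31183 − 12.09677 = 5.21506; the wedge equals the tax, 48.5.
The triangle = ½ × 5.21506 × 48.5 = 126.47.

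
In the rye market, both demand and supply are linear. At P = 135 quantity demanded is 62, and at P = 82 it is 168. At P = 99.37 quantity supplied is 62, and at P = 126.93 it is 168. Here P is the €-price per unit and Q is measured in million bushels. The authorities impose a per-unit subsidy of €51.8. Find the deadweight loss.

Demand slope = (82 − 135)/(168 − 62) = −0.5, so P = 166 − 0.5Q.
Supply slope = (126.93 − 99.37)/(168 − 62) = 0.26, so P = 83.25 + 0.26Q.
Competitive equilibrium: 166 − 0.5Q = 83.25 + 0.26Q → Q* = 108.8816, P* = 111.5592.
The subsidy lowers effective supply by 51.8: P = 31.45 + 0.26Q.
New quantity: 166 − 0.5Q = 31.45 + 0.26Q → Q' = 177.0395.
Overproduction ΔQ = 177.0395 − 108.8816 = 68.1579; wedge = subsidy = 51.8.
The triangle = ½ × 68.1579 × 51.8 = €1765.29 million.

€1765.29 million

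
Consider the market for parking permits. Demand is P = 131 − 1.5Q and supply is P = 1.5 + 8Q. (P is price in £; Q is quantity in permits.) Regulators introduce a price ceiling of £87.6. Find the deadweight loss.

Competitive equilibrium: 131 − 1.5Q = 1.5 + 8Q → Q* = 13.6316, P* = 110.5526.
At the ceiling P = 87.6, quantity supplied = (87.6 − 1.5)/8 = 10.7625.
Willingness to pay at Q' = 10.7625: 131 − 1.5·10.7625 = 114.8563.
ΔQ = 13.6316 − 10.7625 = 2.8691; wedge = 114.8563 − 87.6 = 27.2563.
Deadweight loss = ½ × 2.8691 × 27.2563 = £39.10.

£39.10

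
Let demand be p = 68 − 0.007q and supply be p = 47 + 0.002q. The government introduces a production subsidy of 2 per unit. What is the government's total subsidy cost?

Competitive equilibrium: 68 − 0.007q = 47 + 0.002q → q* = 2333.3333, p* = 51.6667.
The subsidy lowers effective supply by 2: p = 45 + 0.002q.
New quantity: 68 − 0.007q = 45 + 0.002q → q' = 2555.5556.
Total subsidy cost = 2 × 2555.5556 = 5111.11.

5111.11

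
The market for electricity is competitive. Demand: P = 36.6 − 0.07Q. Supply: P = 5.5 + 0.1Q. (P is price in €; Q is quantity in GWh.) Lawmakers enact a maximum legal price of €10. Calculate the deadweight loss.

Competitive equilibrium: 36.6 − 0.07Q = 5.5 + 0.1Q → Q* = 182.9412, P* = 23.7941.
At the ceiling P = 10, quantity supplied = (10 − 5.5)/0.1 = 45.
Willingness to pay at Q' = 45: 36.6 − 0.07·45 = 33.45.
ΔQ = 182.9412 − 45 = 137.9412; wedge = 33.45 − 10 = 23.45.
DWL = ½ × 137.9412 × 23.45 = €1617.36.

€1617.36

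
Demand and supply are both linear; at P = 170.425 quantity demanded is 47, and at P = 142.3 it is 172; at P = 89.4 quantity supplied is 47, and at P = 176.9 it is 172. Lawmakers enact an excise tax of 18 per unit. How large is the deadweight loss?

Demand slope = (142.3 − 170.425)/(172 − 47) = −0.225, so P = 181 − 0.225Q.
Supply slope = (176.9 − 89.4)/(172 − 47) = 0.7, so P = 56.5 + 0.7Q.
Competitive equilibrium: 181 − 0.225Q = 56.5 + 0.7Q → Q* = 134.5946, P* = 150.7162.
With the tax, the buyer price exceeds the seller price by 18: (181 − 0.225Q) − (56.5 + 0.7Q) = 18 → Q' = 115.1351.
ΔQ = 134.5946 − 115.1351 = 19.4595; the wedge equals the tax, 18.
DWL = ½ × 19.4595 × 18 = 175.14.

175.14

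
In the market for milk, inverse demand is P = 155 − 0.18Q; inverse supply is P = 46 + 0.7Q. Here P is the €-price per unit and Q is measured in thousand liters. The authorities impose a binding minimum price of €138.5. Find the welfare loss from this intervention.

€456.12 thousand

Competitive equilibrium: 155 − 0.18Q = 46 + 0.7Q → Q* = 123.8636, P* = 132.7045.
At the floor P = 138.5, quantity demanded = (155 − 138.5)/0.18 = 91.6667.
Sellers' marginal cost at Q' = 91.6667: 46 + 0.7·91.6667 = 110.1667.
ΔQ = 123.8636 − 91.6667 = 32.1969; wedge = 138.5 − 110.1667 = 28.3333.
The triangle = ½ × 32.1969 × 28.3333 = €456.12 thousand.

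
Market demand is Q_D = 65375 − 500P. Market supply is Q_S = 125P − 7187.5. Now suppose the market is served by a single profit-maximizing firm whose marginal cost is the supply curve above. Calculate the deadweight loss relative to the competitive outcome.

In inverse form: demand P = 130.75 − 0.002Q, supply P = 57.5 + 0.008Q.
Competitive equilibrium: 130.75 − 0.002Q = 57.5 + 0.008Q → Q* = 7325, P* = 116.1.
Marginal revenue: MR = 130.75 − 0.004Q. Set MR = MC: 130.75 − 0.004Q = 57.5 + 0.008Q → Q_m = 6104.16667.
Price P_m = 130.75 − 0.002·6104.16667 = 118.54167; MC(Q_m) = 57.5 + 0.008·6104.16667 = 106.33333.
Competitive Q* = 7325, so ΔQ = 1220.83333; wedge = 118.54167 − 106.33333 = 12.20834.
Deadweight loss = ½ × 1220.83333 × 12.20834 = 7452.17.

7452.17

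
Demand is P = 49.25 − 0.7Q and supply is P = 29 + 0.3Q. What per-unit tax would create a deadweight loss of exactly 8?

Competitive equilibrium: 49.25 − 0.7Q = 29 + 0.3Q → Q* = 20.25, P* = 35.075.
A tax t gives ΔQ = t/1 and wedge t, so DWL = t²/2.
t²/2 = 8 → t² = 16 → t = 4.

4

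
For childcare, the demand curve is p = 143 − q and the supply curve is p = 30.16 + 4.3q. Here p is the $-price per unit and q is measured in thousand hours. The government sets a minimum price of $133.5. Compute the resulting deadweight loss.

$368.40 thousand

Competitive equilibrium: 143 − q = 30.16 + 4.3q → q* = 21.2906, p* = 121.7094.
At the floor p = 133.5, quantity demanded = (143 − 133.5)/1 = 9.5.
Sellers' marginal cost at q' = 9.5: 30.16 + 4.3·9.5 = 71.01.
Δq = 21.2906 − 9.5 = 11.7906; wedge = 133.5 − 71.01 = 62.49.
Deadweight loss = ½ × 11.7906 × 62.49 = $368.40 thousand.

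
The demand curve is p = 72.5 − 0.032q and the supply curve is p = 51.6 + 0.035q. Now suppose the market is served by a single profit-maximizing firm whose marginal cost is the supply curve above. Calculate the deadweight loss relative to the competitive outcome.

340.58

Competitive equilibrium: 72.5 − 0.032q = 51.6 + 0.035q → q* = 311.9403, p* = 62.5179.
Marginal revenue: MR = 72.5 − 0.064q. Set MR = MC: 72.5 − 0.064q = 51.6 + 0.035q → q_m = 211.1111.
Price p_m = 72.5 − 0.032·211.1111 = 65.7444; MC(q_m) = 51.6 + 0.035·211.1111 = 58.9889.
Competitive q* = 311.9403, so Δq = 100.8292; wedge = 65.7444 − 58.9889 = 6.7555.
The triangle = ½ × 100.8292 × 6.7555 = 340.58.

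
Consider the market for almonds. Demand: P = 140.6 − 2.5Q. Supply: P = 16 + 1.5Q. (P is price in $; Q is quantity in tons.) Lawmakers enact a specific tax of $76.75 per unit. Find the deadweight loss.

$736.32

Competitive equilibrium: 140.6 − 2.5Q = 16 + 1.5Q → Q* = 31.15, P* = 62.725.
With the tax, the buyer price exceeds the seller price by 76.75: (140.6 − 2.5Q) − (16 + 1.5Q) = 76.75 → Q' = 11.9625.
ΔQ = 31.15 − 11.9625 = 19.1875; the wedge equals the tax, 76.75.
DWL = ½ × 19.1875 × 76.75 = $736.32.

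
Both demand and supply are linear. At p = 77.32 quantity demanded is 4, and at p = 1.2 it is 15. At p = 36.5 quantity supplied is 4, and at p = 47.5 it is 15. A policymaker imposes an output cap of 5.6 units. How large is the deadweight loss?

Demand slope = (1.2 − 77.32)/(15 − 4) = −6.92, so p = 105 − 6.92q.
Supply slope = (47.5 − 36.5)/(15 − 4) = 1, so p = 32.5 + q.
Competitive equilibrium: 105 − 6.92q = 32.5 + q → q* = 9.154, p* = 41.654.
At q = 5.6: demand price = 105 − 6.92·5.6 = 66.248; supply price = 32.5 + 1·5.6 = 38.1.
Δq = 9.154 − 5.6 = 3.554; wedge = 66.248 − 38.1 = 28.148.
The triangle = ½ × 3.554 × 28.148 = 50.02.

50.02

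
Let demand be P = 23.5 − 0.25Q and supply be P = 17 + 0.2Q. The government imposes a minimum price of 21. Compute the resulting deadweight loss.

4.44

Competitive equilibrium: 23.5 − 0.25Q = 17 + 0.2Q → Q* = 14.4444, P* = 19.8889.
At the floor P = 21, quantity demanded = (23.5 − 21)/0.25 = 10.
Sellers' marginal cost at Q' = 10: 17 + 0.2·10 = 19.
ΔQ = 14.4444 − 10 = 4.4444; wedge = 21 − 19 = 2.
DWL = ½ × 4.4444 × 2 = 4.44.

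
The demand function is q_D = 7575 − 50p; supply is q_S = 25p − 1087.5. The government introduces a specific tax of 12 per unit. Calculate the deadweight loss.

1200

In inverse form: demand p = 151.5 − 0.02q, supply p = 43.5 + 0.04q.
Competitive equilibrium: 151.5 − 0.02q = 43.5 + 0.04q → q* = 1800, p* = 115.5.
With the tax, the buyer price exceeds the seller price by 12: (151.5 − 0.02q) − (43.5 + 0.04q) = 12 → q' = 1600.
Δq = 1800 − 1600 = 200; the wedge equals the tax, 12.
The triangle = ½ × 200 × 12 = 1200.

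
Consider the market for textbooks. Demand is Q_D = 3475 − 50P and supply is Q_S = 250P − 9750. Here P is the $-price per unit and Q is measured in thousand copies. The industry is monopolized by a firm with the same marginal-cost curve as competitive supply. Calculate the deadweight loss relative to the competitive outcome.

$4004.18 thousand

In inverse form: demand P = 69.5 − 0.02Q, supply P = 39 + 0.004Q.
Competitive equilibrium: 69.5 − 0.02Q = 39 + 0.004Q → Q* = 1270.833333, P* = 44.083333.
Marginal revenue: MR = 69.5 − 0.04Q. Set MR = MC: 69.5 − 0.04Q = 39 + 0.004Q → Q_m = 693.181818.
Price P_m = 69.5 − 0.02·693.181818 = 55.636364; MC(Q_m) = 39 + 0.004·693.181818 = 41.772727.
Competitive Q* = 1270.833333, so ΔQ = 577.651515; wedge = 55.636364 − 41.772727 = 13.863637.
Welfare loss = ½ × 577.651515 × 13.863637 = $4004.18 thousand.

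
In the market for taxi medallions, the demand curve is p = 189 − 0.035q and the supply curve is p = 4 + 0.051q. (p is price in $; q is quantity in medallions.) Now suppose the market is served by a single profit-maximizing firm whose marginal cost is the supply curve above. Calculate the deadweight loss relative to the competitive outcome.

$16648.70

Competitive equilibrium: 189 − 0.035q = 4 + 0.051q → q* = 2151.1628, p* = 113.7093.
Marginal revenue: MR = 189 − 0.07q. Set MR = MC: 189 − 0.07q = 4 + 0.051q → q_m = 1528.9256.
Price p_m = 189 − 0.035·1528.9256 = 135.4876; MC(q_m) = 4 + 0.051·1528.9256 = 81.9752.
Competitive q* = 2151.1628, so Δq = 622.2372; wedge = 135.4876 − 81.9752 = 53.5124.
Deadweight loss = ½ × 622.2372 × 53.5124 = $16648.70.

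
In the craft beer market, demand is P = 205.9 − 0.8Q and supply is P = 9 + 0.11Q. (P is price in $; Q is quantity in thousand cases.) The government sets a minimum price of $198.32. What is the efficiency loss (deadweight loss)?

Competitive equilibrium: 205.9 − 0.8Q = 9 + 0.11Q → Q* = 216.3736, P* = 32.8011.
At the floor P = 198.32, quantity demanded = (205.9 − 198.32)/0.8 = 9.475.
Sellers' marginal cost at Q' = 9.475: 9 + 0.11·9.475 = 10.0423.
ΔQ = 216.3736 − 9.475 = 206.8986; wedge = 198.32 − 10.0423 = 188.2777.
The triangle = ½ × 206.8986 × 188.2777 = $19477.20 thousand.

$19477.20 thousand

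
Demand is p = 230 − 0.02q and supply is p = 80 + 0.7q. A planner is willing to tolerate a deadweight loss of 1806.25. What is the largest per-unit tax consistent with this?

Competitive equilibrium: 230 − 0.02q = 80 + 0.7q → q* = 208.3333, p* = 225.8333.
A tax t gives Δq = t/0.72 and wedge t, so DWL = t²/1.44.
t²/1.44 = 1806.25 → t² = 2601 → t = 51.

51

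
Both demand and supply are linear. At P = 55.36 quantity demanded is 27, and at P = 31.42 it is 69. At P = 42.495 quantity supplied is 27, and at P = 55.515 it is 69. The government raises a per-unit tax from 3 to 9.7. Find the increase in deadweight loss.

Demand slope = (31.42 − 55.36)/(69 − 27) = −0.57, so P = 70.75 − 0.57Q.
Supply slope = (55.515 − 42.495)/(69 − 27) = 0.31, so P = 34.125 + 0.31Q.
Competitive equilibrium: 70.75 − 0.57Q = 34.125 + 0.31Q → Q* = 41.6193, P* = 47.027.
For a per-unit tax t: ΔQ = t/0.88, so DWL = ½·t·(t/0.88) = t²/1.76.
At t = 3: DWL = 5.114. At t = 9.7: DWL = 53.46.
Increase = 53.46 − 5.114 = 48.35.

48.35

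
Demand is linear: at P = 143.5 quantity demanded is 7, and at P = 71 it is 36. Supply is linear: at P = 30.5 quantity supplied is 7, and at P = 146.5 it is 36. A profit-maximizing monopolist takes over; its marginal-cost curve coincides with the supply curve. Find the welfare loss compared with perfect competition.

149.11

Demand slope = (71 − 143.5)/(36 − 7) = −2.5, so P = 161 − 2.5Q.
Supply slope = (146.5 − 30.5)/(36 − 7) = 4, so P = 2.5 + 4Q.
Competitive equilibrium: 161 − 2.5Q = 2.5 + 4Q → Q* = 24.3846, P* = 100.0385.
Marginal revenue: MR = 161 − 5Q. Set MR = MC: 161 − 5Q = 2.5 + 4Q → Q_m = 17.6111.
Price P_m = 161 − 2.5·17.6111 = 116.9723; MC(Q_m) = 2.5 + 4·17.6111 = 72.9444.
Competitive Q* = 24.3846, so ΔQ = 6.7735; wedge = 116.9723 − 72.9444 = 44.0279.
DWL = ½ × 6.7735 × 44.0279 = 149.11.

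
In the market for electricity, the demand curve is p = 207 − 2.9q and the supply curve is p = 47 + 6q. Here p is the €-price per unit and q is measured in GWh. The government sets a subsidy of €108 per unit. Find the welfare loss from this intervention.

Competitive equilibrium: 207 − 2.9q = 47 + 6q → q* = 17.9775, p* = 154.8652.
The subsidy lowers effective supply by 108: p = 6q − 61.
New quantity: 207 − 2.9q = 6q − 61 → q' = 30.1124.
Overproduction Δq = 30.1124 − 17.9775 = 12.1349; wedge = subsidy = 108.
The triangle = ½ × 12.1349 × 108 = €655.28.

€655.28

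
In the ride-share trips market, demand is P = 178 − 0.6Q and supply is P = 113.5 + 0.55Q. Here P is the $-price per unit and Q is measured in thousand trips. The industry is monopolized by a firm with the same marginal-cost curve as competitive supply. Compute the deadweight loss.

Competitive equilibrium: 178 − 0.6Q = 113.5 + 0.55Q → Q* = 56.087, P* = 144.3478.
Marginal revenue: MR = 178 − 1.2Q. Set MR = MC: 178 − 1.2Q = 113.5 + 0.55Q → Q_m = 36.8571.
Price P_m = 178 − 0.6·36.8571 = 155.8857; MC(Q_m) = 113.5 + 0.55·36.8571 = 133.7714.
Competitive Q* = 56.087, so ΔQ = 19.2299; wedge = 155.8857 − 133.7714 = 22.1143.
Welfare loss = ½ × 19.2299 × 22.1143 = $212.63 thousand.

$212.63 thousand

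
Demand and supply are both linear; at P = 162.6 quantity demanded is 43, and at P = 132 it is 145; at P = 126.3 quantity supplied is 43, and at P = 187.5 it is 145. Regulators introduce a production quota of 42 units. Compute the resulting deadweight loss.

Demand slope = (132 − 162.6)/(145 − 43) = −0.3, so P = 175.5 − 0.3Q.
Supply slope = (187.5 − 126.3)/(145 − 43) = 0.6, so P = 100.5 + 0.6Q.
Competitive equilibrium: 175.5 − 0.3Q = 100.5 + 0.6Q → Q* = 83.3333, P* = 150.5.
At Q = 42: demand price = 175.5 − 0.3·42 = 162.9; supply price = 100.5 + 0.6·42 = 125.7.
ΔQ = 83.3333 − 42 = 41.3333; wedge = 162.9 − 125.7 = 37.2.
DWL = ½ × 41.3333 × 37.2 = 768.80.

768.80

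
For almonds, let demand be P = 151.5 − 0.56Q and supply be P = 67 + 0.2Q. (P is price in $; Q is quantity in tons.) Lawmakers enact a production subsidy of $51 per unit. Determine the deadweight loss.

$1711.18

Competitive equilibrium: 151.5 − 0.56Q = 67 + 0.2Q → Q* = 111.18421, P* = 89.23684.
The subsidy lowers effective supply by 51: P = 16 + 0.2Q.
New quantity: 151.5 − 0.56Q = 16 + 0.2Q → Q' = 178.28947.
Overproduction ΔQ = 178.28947 − 111.18421 = 67.10526; wedge = subsidy = 51.
Deadweight loss = ½ × 67.10526 × 51 = $1711.18.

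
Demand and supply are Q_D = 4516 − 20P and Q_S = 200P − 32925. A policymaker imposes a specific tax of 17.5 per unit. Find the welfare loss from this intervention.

2784.09

In inverse form: demand P = 225.8 − 0.05Q, supply P = 164.625 + 0.005Q.
Competitive equilibrium: 225.8 − 0.05Q = 164.625 + 0.005Q → Q* = 1112.2727, P* = 170.1864.
With the tax, the buyer price exceeds the seller price by 17.5: (225.8 − 0.05Q) − (164.625 + 0.005Q) = 17.5 → Q' = 794.0909.
ΔQ = 1112.2727 − 794.0909 = 318.1818; the wedge equals the tax, 17.5.
Welfare loss = ½ × 318.1818 × 17.5 = 2784.09.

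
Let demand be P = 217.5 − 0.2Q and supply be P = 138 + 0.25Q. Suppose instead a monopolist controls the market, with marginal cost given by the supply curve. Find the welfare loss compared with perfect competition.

664.85

Competitive equilibrium: 217.5 − 0.2Q = 138 + 0.25Q → Q* = 176.6667, P* = 182.1667.
Marginal revenue: MR = 217.5 − 0.4Q. Set MR = MC: 217.5 − 0.4Q = 138 + 0.25Q → Q_m = 122.3077.
Price P_m = 217.5 − 0.2·122.3077 = 193.0385; MC(Q_m) = 138 + 0.25·122.3077 = 168.5769.
Competitive Q* = 176.6667, so ΔQ = 54.359; wedge = 193.0385 − 168.5769 = 24.4616.
The triangle = ½ × 54.359 × 24.4616 = 664.85.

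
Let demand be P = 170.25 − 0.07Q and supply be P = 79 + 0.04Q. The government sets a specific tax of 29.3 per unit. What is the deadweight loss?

Competitive equilibrium: 170.25 − 0.07Q = 79 + 0.04Q → Q* = 829.5455, P* = 112.1818.
With the tax, the buyer price exceeds the seller price by 29.3: (170.25 − 0.07Q) − (79 + 0.04Q) = 29.3 → Q' = 563.1818.
ΔQ = 829.5455 − 563.1818 = 266.3637; the wedge equals the tax, 29.3.
Welfare loss = ½ × 266.3637 × 29.3 = 3902.23.

3902.23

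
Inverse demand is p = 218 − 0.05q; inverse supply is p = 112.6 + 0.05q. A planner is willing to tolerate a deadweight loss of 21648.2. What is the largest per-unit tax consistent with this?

Competitive equilibrium: 218 − 0.05q = 112.6 + 0.05q → q* = 1054, p* = 165.3.
A tax t gives Δq = t/0.1 and wedge t, so DWL = t²/0.2.
t²/0.2 = 21648.2 → t² = 4329.64 → t = 65.8.

65.8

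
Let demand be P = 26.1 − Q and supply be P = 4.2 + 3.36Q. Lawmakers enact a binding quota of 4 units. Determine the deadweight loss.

Competitive equilibrium: 26.1 − Q = 4.2 + 3.36Q → Q* = 5.0229, P* = 21.0771.
At Q = 4: demand price = 26.1 − 1·4 = 22.1; supply price = 4.2 + 3.36·4 = 17.64.
ΔQ = 5.0229 − 4 = 1.0229; wedge = 22.1 − 17.64 = 4.46.
Welfare loss = ½ × 1.0229 × 4.46 = 2.28.

2.28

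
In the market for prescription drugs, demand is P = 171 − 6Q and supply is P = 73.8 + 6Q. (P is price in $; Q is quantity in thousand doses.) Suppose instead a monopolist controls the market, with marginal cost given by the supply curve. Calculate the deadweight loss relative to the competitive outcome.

$43.74 thousand

Competitive equilibrium: 171 − 6Q = 73.8 + 6Q → Q* = 8.1, P* = 122.4.
Marginal revenue: MR = 171 − 12Q. Set MR = MC: 171 − 12Q = 73.8 + 6Q → Q_m = 5.4.
Price P_m = 171 − 6·5.4 = 138.6; MC(Q_m) = 73.8 + 6·5.4 = 106.2.
Competitive Q* = 8.1, so ΔQ = 2.7; wedge = 138.6 − 106.2 = 32.4.
Deadweight loss = ½ × 2.7 × 32.4 = $43.74 thousand.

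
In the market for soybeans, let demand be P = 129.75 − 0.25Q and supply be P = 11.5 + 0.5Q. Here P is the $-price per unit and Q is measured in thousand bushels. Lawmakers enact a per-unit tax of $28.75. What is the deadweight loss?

Competitive equilibrium: 129.75 − 0.25Q = 11.5 + 0.5Q → Q* = 157.6667, P* = 90.3333.
With the tax, the buyer price exceeds the seller price by 28.75: (129.75 − 0.25Q) − (11.5 + 0.5Q) = 28.75 → Q' = 119.3333.
ΔQ = 157.6667 − 119.3333 = 38.3334; the wedge equals the tax, 28.75.
The triangle = ½ × 38.3334 × 28.75 = $551.04 thousand.

$551.04 thousand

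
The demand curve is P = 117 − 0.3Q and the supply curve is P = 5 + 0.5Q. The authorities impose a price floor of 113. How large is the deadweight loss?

Competitive equilibrium: 117 − 0.3Q = 5 + 0.5Q → Q* = 140, P* = 75.
At the floor P = 113, quantity demanded = (117 − 113)/0.3 = 13.3333.
Sellers' marginal cost at Q' = 13.3333: 5 + 0.5·13.3333 = 11.6667.
ΔQ = 140 − 13.3333 = 126.6667; wedge = 113 − 11.6667 = 101.3333.
Welfare loss = ½ × 126.6667 × 101.3333 = 6417.78.

6417.78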